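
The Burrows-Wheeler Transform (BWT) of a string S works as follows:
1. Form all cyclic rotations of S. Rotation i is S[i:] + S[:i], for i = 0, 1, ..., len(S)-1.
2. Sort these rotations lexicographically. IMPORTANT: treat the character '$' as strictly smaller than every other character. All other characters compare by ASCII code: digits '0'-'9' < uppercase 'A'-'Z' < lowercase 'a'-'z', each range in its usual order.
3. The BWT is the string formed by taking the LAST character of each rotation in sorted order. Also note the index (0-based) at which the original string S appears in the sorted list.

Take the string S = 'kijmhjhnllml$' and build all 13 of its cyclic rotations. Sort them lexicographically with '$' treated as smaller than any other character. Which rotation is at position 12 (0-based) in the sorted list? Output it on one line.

Answer: nllml$kijmhjh

Derivation:
All 13 rotations (rotation i = S[i:]+S[:i]):
  rot[0] = kijmhjhnllml$
  rot[1] = ijmhjhnllml$k
  rot[2] = jmhjhnllml$ki
  rot[3] = mhjhnllml$kij
  rot[4] = hjhnllml$kijm
  rot[5] = jhnllml$kijmh
  rot[6] = hnllml$kijmhj
  rot[7] = nllml$kijmhjh
  rot[8] = llml$kijmhjhn
  rot[9] = lml$kijmhjhnl
  rot[10] = ml$kijmhjhnll
  rot[11] = l$kijmhjhnllm
  rot[12] = $kijmhjhnllml
Sorted (with $ < everything):
  sorted[0] = $kijmhjhnllml
  sorted[1] = hjhnllml$kijm
  sorted[2] = hnllml$kijmhj
  sorted[3] = ijmhjhnllml$k
  sorted[4] = jhnllml$kijmh
  sorted[5] = jmhjhnllml$ki
  sorted[6] = kijmhjhnllml$
  sorted[7] = l$kijmhjhnllm
  sorted[8] = llml$kijmhjhn
  sorted[9] = lml$kijmhjhnl
  sorted[10] = mhjhnllml$kij
  sorted[11] = ml$kijmhjhnll
  sorted[12] = nllml$kijmhjh
sorted[12] = nllml$kijmhjh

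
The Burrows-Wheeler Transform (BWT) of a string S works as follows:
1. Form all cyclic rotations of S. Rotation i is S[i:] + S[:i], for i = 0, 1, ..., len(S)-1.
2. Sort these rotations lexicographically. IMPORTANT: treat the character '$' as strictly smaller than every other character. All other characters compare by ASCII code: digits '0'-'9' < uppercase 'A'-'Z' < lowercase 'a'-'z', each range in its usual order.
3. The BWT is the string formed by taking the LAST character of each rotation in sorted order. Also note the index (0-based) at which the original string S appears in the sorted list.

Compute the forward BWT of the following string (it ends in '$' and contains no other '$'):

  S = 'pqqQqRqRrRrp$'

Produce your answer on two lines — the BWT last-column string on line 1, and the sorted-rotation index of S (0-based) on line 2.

Answer: pqqqrr$qQRpRR
6

Derivation:
All 13 rotations (rotation i = S[i:]+S[:i]):
  rot[0] = pqqQqRqRrRrp$
  rot[1] = qqQqRqRrRrp$p
  rot[2] = qQqRqRrRrp$pq
  rot[3] = QqRqRrRrp$pqq
  rot[4] = qRqRrRrp$pqqQ
  rot[5] = RqRrRrp$pqqQq
  rot[6] = qRrRrp$pqqQqR
  rot[7] = RrRrp$pqqQqRq
  rot[8] = rRrp$pqqQqRqR
  rot[9] = Rrp$pqqQqRqRr
  rot[10] = rp$pqqQqRqRrR
  rot[11] = p$pqqQqRqRrRr
  rot[12] = $pqqQqRqRrRrp
Sorted (with $ < everything):
  sorted[0] = $pqqQqRqRrRrp  (last char: 'p')
  sorted[1] = QqRqRrRrp$pqq  (last char: 'q')
  sorted[2] = RqRrRrp$pqqQq  (last char: 'q')
  sorted[3] = RrRrp$pqqQqRq  (last char: 'q')
  sorted[4] = Rrp$pqqQqRqRr  (last char: 'r')
  sorted[5] = p$pqqQqRqRrRr  (last char: 'r')
  sorted[6] = pqqQqRqRrRrp$  (last char: '$')
  sorted[7] = qQqRqRrRrp$pq  (last char: 'q')
  sorted[8] = qRqRrRrp$pqqQ  (last char: 'Q')
  sorted[9] = qRrRrp$pqqQqR  (last char: 'R')
  sorted[10] = qqQqRqRrRrp$p  (last char: 'p')
  sorted[11] = rRrp$pqqQqRqR  (last char: 'R')
  sorted[12] = rp$pqqQqRqRrR  (last char: 'R')
Last column: pqqqrr$qQRpRR
Original string S is at sorted index 6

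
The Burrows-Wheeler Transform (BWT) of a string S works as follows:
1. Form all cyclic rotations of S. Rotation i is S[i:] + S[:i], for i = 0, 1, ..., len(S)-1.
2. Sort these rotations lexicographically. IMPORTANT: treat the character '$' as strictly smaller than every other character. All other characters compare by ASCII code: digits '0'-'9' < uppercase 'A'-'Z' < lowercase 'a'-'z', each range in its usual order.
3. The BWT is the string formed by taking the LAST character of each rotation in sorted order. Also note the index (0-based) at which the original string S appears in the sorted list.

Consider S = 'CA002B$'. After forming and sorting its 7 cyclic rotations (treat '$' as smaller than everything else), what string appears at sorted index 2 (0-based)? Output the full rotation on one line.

Answer: 02B$CA0

Derivation:
All 7 rotations (rotation i = S[i:]+S[:i]):
  rot[0] = CA002B$
  rot[1] = A002B$C
  rot[2] = 002B$CA
  rot[3] = 02B$CA0
  rot[4] = 2B$CA00
  rot[5] = B$CA002
  rot[6] = $CA002B
Sorted (with $ < everything):
  sorted[0] = $CA002B
  sorted[1] = 002B$CA
  sorted[2] = 02B$CA0
  sorted[3] = 2B$CA00
  sorted[4] = A002B$C
  sorted[5] = B$CA002
  sorted[6] = CA002B$
sorted[2] = 02B$CA0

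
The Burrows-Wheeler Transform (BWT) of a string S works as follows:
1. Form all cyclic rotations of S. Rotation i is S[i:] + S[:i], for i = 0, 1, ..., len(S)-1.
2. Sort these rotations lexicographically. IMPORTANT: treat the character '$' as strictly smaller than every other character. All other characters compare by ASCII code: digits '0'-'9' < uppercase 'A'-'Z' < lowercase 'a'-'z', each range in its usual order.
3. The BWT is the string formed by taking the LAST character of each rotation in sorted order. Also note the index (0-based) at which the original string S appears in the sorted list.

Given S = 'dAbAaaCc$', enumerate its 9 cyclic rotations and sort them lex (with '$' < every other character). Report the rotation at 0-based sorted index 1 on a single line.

All 9 rotations (rotation i = S[i:]+S[:i]):
  rot[0] = dAbAaaCc$
  rot[1] = AbAaaCc$d
  rot[2] = bAaaCc$dA
  rot[3] = AaaCc$dAb
  rot[4] = aaCc$dAbA
  rot[5] = aCc$dAbAa
  rot[6] = Cc$dAbAaa
  rot[7] = c$dAbAaaC
  rot[8] = $dAbAaaCc
Sorted (with $ < everything):
  sorted[0] = $dAbAaaCc
  sorted[1] = AaaCc$dAb
  sorted[2] = AbAaaCc$d
  sorted[3] = Cc$dAbAaa
  sorted[4] = aCc$dAbAa
  sorted[5] = aaCc$dAbA
  sorted[6] = bAaaCc$dA
  sorted[7] = c$dAbAaaC
  sorted[8] = dAbAaaCc$
sorted[1] = AaaCc$dAb

Answer: AaaCc$dAb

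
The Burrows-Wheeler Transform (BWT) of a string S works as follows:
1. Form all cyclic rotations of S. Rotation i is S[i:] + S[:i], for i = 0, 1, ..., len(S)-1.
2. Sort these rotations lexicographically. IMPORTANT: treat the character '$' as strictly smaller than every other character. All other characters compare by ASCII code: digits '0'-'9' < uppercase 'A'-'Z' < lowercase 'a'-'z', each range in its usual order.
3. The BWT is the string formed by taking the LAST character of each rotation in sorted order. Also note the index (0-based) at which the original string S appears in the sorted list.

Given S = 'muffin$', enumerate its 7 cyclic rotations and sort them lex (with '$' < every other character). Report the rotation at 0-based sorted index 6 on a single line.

Answer: uffin$m

Derivation:
All 7 rotations (rotation i = S[i:]+S[:i]):
  rot[0] = muffin$
  rot[1] = uffin$m
  rot[2] = ffin$mu
  rot[3] = fin$muf
  rot[4] = in$muff
  rot[5] = n$muffi
  rot[6] = $muffin
Sorted (with $ < everything):
  sorted[0] = $muffin
  sorted[1] = ffin$mu
  sorted[2] = fin$muf
  sorted[3] = in$muff
  sorted[4] = muffin$
  sorted[5] = n$muffi
  sorted[6] = uffin$m
sorted[6] = uffin$m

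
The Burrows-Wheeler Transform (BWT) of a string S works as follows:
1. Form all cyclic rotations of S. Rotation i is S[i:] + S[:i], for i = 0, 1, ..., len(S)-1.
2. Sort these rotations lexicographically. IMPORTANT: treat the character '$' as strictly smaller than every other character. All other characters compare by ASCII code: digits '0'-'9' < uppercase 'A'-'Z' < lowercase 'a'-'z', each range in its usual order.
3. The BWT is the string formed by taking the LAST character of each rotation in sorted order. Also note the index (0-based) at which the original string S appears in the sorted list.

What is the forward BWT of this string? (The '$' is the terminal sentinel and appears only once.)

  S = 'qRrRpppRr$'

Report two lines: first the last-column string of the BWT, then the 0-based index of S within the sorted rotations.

Answer: rrpqppR$RR
7

Derivation:
All 10 rotations (rotation i = S[i:]+S[:i]):
  rot[0] = qRrRpppRr$
  rot[1] = RrRpppRr$q
  rot[2] = rRpppRr$qR
  rot[3] = RpppRr$qRr
  rot[4] = pppRr$qRrR
  rot[5] = ppRr$qRrRp
  rot[6] = pRr$qRrRpp
  rot[7] = Rr$qRrRppp
  rot[8] = r$qRrRpppR
  rot[9] = $qRrRpppRr
Sorted (with $ < everything):
  sorted[0] = $qRrRpppRr  (last char: 'r')
  sorted[1] = RpppRr$qRr  (last char: 'r')
  sorted[2] = Rr$qRrRppp  (last char: 'p')
  sorted[3] = RrRpppRr$q  (last char: 'q')
  sorted[4] = pRr$qRrRpp  (last char: 'p')
  sorted[5] = ppRr$qRrRp  (last char: 'p')
  sorted[6] = pppRr$qRrR  (last char: 'R')
  sorted[7] = qRrRpppRr$  (last char: '$')
  sorted[8] = r$qRrRpppR  (last char: 'R')
  sorted[9] = rRpppRr$qR  (last char: 'R')
Last column: rrpqppR$RR
Original string S is at sorted index 7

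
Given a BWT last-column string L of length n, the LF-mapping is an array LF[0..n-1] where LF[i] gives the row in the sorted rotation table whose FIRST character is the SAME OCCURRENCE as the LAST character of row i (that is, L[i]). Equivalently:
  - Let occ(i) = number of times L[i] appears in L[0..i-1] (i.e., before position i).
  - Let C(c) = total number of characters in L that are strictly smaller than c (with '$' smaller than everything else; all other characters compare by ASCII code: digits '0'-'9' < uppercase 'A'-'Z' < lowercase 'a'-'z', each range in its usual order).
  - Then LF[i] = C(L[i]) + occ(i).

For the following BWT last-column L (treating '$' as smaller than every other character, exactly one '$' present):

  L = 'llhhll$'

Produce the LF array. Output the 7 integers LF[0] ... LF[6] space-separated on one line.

Answer: 3 4 1 2 5 6 0

Derivation:
Char counts: '$':1, 'h':2, 'l':4
C (first-col start): C('$')=0, C('h')=1, C('l')=3
L[0]='l': occ=0, LF[0]=C('l')+0=3+0=3
L[1]='l': occ=1, LF[1]=C('l')+1=3+1=4
L[2]='h': occ=0, LF[2]=C('h')+0=1+0=1
L[3]='h': occ=1, LF[3]=C('h')+1=1+1=2
L[4]='l': occ=2, LF[4]=C('l')+2=3+2=5
L[5]='l': occ=3, LF[5]=C('l')+3=3+3=6
L[6]='$': occ=0, LF[6]=C('$')+0=0+0=0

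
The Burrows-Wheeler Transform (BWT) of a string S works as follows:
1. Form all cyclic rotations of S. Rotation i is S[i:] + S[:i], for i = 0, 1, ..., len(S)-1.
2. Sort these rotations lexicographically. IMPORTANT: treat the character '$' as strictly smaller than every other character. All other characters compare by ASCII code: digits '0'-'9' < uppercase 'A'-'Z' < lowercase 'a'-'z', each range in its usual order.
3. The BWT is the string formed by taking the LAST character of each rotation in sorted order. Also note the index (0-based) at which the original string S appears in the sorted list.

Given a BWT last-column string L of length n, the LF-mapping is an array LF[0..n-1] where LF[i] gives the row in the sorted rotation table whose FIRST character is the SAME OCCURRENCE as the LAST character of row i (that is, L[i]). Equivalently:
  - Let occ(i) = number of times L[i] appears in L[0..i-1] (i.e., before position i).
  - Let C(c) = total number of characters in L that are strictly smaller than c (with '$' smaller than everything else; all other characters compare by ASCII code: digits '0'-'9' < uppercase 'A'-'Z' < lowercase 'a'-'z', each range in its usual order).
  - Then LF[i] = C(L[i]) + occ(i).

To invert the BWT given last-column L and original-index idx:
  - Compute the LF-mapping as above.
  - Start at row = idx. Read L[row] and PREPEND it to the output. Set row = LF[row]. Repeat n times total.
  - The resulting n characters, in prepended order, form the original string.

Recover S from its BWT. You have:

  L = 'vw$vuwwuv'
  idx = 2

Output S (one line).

LF mapping: 3 6 0 4 1 7 8 2 5
Walk LF starting at row 2, prepending L[row]:
  step 1: row=2, L[2]='$', prepend. Next row=LF[2]=0
  step 2: row=0, L[0]='v', prepend. Next row=LF[0]=3
  step 3: row=3, L[3]='v', prepend. Next row=LF[3]=4
  step 4: row=4, L[4]='u', prepend. Next row=LF[4]=1
  step 5: row=1, L[1]='w', prepend. Next row=LF[1]=6
  step 6: row=6, L[6]='w', prepend. Next row=LF[6]=8
  step 7: row=8, L[8]='v', prepend. Next row=LF[8]=5
  step 8: row=5, L[5]='w', prepend. Next row=LF[5]=7
  step 9: row=7, L[7]='u', prepend. Next row=LF[7]=2
Reversed output: uwvwwuvv$

Answer: uwvwwuvv$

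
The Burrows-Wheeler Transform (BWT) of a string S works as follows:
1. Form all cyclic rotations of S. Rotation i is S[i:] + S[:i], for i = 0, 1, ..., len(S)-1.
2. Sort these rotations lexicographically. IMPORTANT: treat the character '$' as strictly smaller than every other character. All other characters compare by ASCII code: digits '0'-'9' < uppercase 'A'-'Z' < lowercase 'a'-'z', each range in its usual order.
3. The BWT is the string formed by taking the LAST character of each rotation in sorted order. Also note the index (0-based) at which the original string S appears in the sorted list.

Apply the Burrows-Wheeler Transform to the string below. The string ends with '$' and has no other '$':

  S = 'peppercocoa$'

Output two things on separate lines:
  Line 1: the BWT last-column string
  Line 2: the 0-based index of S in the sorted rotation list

All 12 rotations (rotation i = S[i:]+S[:i]):
  rot[0] = peppercocoa$
  rot[1] = eppercocoa$p
  rot[2] = ppercocoa$pe
  rot[3] = percocoa$pep
  rot[4] = ercocoa$pepp
  rot[5] = rcocoa$peppe
  rot[6] = cocoa$pepper
  rot[7] = ocoa$pepperc
  rot[8] = coa$pepperco
  rot[9] = oa$peppercoc
  rot[10] = a$peppercoco
  rot[11] = $peppercocoa
Sorted (with $ < everything):
  sorted[0] = $peppercocoa  (last char: 'a')
  sorted[1] = a$peppercoco  (last char: 'o')
  sorted[2] = coa$pepperco  (last char: 'o')
  sorted[3] = cocoa$pepper  (last char: 'r')
  sorted[4] = eppercocoa$p  (last char: 'p')
  sorted[5] = ercocoa$pepp  (last char: 'p')
  sorted[6] = oa$peppercoc  (last char: 'c')
  sorted[7] = ocoa$pepperc  (last char: 'c')
  sorted[8] = peppercocoa$  (last char: '$')
  sorted[9] = percocoa$pep  (last char: 'p')
  sorted[10] = ppercocoa$pe  (last char: 'e')
  sorted[11] = rcocoa$peppe  (last char: 'e')
Last column: aoorppcc$pee
Original string S is at sorted index 8

Answer: aoorppcc$pee
8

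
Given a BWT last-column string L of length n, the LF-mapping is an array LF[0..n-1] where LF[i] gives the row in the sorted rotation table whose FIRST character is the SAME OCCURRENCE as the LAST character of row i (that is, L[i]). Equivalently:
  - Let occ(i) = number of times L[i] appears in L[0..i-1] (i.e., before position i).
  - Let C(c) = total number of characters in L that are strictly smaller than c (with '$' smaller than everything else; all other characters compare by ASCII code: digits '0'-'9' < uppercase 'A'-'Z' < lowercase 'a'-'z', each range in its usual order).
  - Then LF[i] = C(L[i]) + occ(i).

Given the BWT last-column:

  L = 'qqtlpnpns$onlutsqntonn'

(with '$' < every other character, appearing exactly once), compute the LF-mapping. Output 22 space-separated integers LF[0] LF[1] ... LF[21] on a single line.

Char counts: '$':1, 'l':2, 'n':6, 'o':2, 'p':2, 'q':3, 's':2, 't':3, 'u':1
C (first-col start): C('$')=0, C('l')=1, C('n')=3, C('o')=9, C('p')=11, C('q')=13, C('s')=16, C('t')=18, C('u')=21
L[0]='q': occ=0, LF[0]=C('q')+0=13+0=13
L[1]='q': occ=1, LF[1]=C('q')+1=13+1=14
L[2]='t': occ=0, LF[2]=C('t')+0=18+0=18
L[3]='l': occ=0, LF[3]=C('l')+0=1+0=1
L[4]='p': occ=0, LF[4]=C('p')+0=11+0=11
L[5]='n': occ=0, LF[5]=C('n')+0=3+0=3
L[6]='p': occ=1, LF[6]=C('p')+1=11+1=12
L[7]='n': occ=1, LF[7]=C('n')+1=3+1=4
L[8]='s': occ=0, LF[8]=C('s')+0=16+0=16
L[9]='$': occ=0, LF[9]=C('$')+0=0+0=0
L[10]='o': occ=0, LF[10]=C('o')+0=9+0=9
L[11]='n': occ=2, LF[11]=C('n')+2=3+2=5
L[12]='l': occ=1, LF[12]=C('l')+1=1+1=2
L[13]='u': occ=0, LF[13]=C('u')+0=21+0=21
L[14]='t': occ=1, LF[14]=C('t')+1=18+1=19
L[15]='s': occ=1, LF[15]=C('s')+1=16+1=17
L[16]='q': occ=2, LF[16]=C('q')+2=13+2=15
L[17]='n': occ=3, LF[17]=C('n')+3=3+3=6
L[18]='t': occ=2, LF[18]=C('t')+2=18+2=20
L[19]='o': occ=1, LF[19]=C('o')+1=9+1=10
L[20]='n': occ=4, LF[20]=C('n')+4=3+4=7
L[21]='n': occ=5, LF[21]=C('n')+5=3+5=8

Answer: 13 14 18 1 11 3 12 4 16 0 9 5 2 21 19 17 15 6 20 10 7 8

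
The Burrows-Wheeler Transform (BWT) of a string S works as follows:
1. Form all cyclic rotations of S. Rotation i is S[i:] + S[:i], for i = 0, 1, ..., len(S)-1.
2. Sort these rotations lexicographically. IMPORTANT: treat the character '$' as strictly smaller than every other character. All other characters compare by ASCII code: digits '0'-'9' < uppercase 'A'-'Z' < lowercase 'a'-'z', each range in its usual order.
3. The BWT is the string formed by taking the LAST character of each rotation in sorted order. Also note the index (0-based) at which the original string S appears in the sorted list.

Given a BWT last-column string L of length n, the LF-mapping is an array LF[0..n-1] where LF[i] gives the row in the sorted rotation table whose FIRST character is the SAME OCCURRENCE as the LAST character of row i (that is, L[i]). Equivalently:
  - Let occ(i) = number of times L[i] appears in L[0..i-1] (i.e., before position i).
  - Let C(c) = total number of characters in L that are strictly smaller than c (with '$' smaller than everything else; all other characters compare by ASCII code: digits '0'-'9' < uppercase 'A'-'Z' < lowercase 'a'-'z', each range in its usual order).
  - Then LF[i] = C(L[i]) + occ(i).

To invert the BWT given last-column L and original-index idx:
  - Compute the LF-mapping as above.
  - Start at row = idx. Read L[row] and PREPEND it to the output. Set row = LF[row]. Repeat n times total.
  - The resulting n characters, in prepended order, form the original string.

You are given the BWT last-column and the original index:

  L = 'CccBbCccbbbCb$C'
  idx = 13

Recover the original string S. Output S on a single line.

LF mapping: 2 11 12 1 6 3 13 14 7 8 9 4 10 0 5
Walk LF starting at row 13, prepending L[row]:
  step 1: row=13, L[13]='$', prepend. Next row=LF[13]=0
  step 2: row=0, L[0]='C', prepend. Next row=LF[0]=2
  step 3: row=2, L[2]='c', prepend. Next row=LF[2]=12
  step 4: row=12, L[12]='b', prepend. Next row=LF[12]=10
  step 5: row=10, L[10]='b', prepend. Next row=LF[10]=9
  step 6: row=9, L[9]='b', prepend. Next row=LF[9]=8
  step 7: row=8, L[8]='b', prepend. Next row=LF[8]=7
  step 8: row=7, L[7]='c', prepend. Next row=LF[7]=14
  step 9: row=14, L[14]='C', prepend. Next row=LF[14]=5
  step 10: row=5, L[5]='C', prepend. Next row=LF[5]=3
  step 11: row=3, L[3]='B', prepend. Next row=LF[3]=1
  step 12: row=1, L[1]='c', prepend. Next row=LF[1]=11
  step 13: row=11, L[11]='C', prepend. Next row=LF[11]=4
  step 14: row=4, L[4]='b', prepend. Next row=LF[4]=6
  step 15: row=6, L[6]='c', prepend. Next row=LF[6]=13
Reversed output: cbCcBCCcbbbbcC$

Answer: cbCcBCCcbbbbcC$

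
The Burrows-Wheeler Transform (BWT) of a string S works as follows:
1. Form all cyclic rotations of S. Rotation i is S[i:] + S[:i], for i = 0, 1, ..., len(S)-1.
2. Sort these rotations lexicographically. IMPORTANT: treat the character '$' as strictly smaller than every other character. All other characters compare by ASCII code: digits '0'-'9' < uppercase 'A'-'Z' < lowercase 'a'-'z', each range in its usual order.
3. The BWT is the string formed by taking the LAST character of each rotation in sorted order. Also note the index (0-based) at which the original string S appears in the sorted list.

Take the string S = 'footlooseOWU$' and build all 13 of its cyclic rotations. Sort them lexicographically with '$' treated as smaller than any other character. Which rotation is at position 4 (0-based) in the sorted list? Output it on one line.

Answer: eOWU$footloos

Derivation:
All 13 rotations (rotation i = S[i:]+S[:i]):
  rot[0] = footlooseOWU$
  rot[1] = ootlooseOWU$f
  rot[2] = otlooseOWU$fo
  rot[3] = tlooseOWU$foo
  rot[4] = looseOWU$foot
  rot[5] = ooseOWU$footl
  rot[6] = oseOWU$footlo
  rot[7] = seOWU$footloo
  rot[8] = eOWU$footloos
  rot[9] = OWU$footloose
  rot[10] = WU$footlooseO
  rot[11] = U$footlooseOW
  rot[12] = $footlooseOWU
Sorted (with $ < everything):
  sorted[0] = $footlooseOWU
  sorted[1] = OWU$footloose
  sorted[2] = U$footlooseOW
  sorted[3] = WU$footlooseO
  sorted[4] = eOWU$footloos
  sorted[5] = footlooseOWU$
  sorted[6] = looseOWU$foot
  sorted[7] = ooseOWU$footl
  sorted[8] = ootlooseOWU$f
  sorted[9] = oseOWU$footlo
  sorted[10] = otlooseOWU$fo
  sorted[11] = seOWU$footloo
  sorted[12] = tlooseOWU$foo
sorted[4] = eOWU$footloos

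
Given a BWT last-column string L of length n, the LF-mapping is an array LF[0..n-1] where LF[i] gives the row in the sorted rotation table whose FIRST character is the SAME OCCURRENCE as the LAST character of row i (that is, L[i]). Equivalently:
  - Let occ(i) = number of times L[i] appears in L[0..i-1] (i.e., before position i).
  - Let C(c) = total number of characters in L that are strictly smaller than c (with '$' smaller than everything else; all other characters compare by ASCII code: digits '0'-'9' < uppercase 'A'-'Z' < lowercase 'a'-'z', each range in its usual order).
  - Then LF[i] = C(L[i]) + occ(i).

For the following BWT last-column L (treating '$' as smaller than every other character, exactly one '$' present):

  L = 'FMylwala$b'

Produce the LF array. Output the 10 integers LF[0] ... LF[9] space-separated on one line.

Char counts: '$':1, 'F':1, 'M':1, 'a':2, 'b':1, 'l':2, 'w':1, 'y':1
C (first-col start): C('$')=0, C('F')=1, C('M')=2, C('a')=3, C('b')=5, C('l')=6, C('w')=8, C('y')=9
L[0]='F': occ=0, LF[0]=C('F')+0=1+0=1
L[1]='M': occ=0, LF[1]=C('M')+0=2+0=2
L[2]='y': occ=0, LF[2]=C('y')+0=9+0=9
L[3]='l': occ=0, LF[3]=C('l')+0=6+0=6
L[4]='w': occ=0, LF[4]=C('w')+0=8+0=8
L[5]='a': occ=0, LF[5]=C('a')+0=3+0=3
L[6]='l': occ=1, LF[6]=C('l')+1=6+1=7
L[7]='a': occ=1, LF[7]=C('a')+1=3+1=4
L[8]='$': occ=0, LF[8]=C('$')+0=0+0=0
L[9]='b': occ=0, LF[9]=C('b')+0=5+0=5

Answer: 1 2 9 6 8 3 7 4 0 5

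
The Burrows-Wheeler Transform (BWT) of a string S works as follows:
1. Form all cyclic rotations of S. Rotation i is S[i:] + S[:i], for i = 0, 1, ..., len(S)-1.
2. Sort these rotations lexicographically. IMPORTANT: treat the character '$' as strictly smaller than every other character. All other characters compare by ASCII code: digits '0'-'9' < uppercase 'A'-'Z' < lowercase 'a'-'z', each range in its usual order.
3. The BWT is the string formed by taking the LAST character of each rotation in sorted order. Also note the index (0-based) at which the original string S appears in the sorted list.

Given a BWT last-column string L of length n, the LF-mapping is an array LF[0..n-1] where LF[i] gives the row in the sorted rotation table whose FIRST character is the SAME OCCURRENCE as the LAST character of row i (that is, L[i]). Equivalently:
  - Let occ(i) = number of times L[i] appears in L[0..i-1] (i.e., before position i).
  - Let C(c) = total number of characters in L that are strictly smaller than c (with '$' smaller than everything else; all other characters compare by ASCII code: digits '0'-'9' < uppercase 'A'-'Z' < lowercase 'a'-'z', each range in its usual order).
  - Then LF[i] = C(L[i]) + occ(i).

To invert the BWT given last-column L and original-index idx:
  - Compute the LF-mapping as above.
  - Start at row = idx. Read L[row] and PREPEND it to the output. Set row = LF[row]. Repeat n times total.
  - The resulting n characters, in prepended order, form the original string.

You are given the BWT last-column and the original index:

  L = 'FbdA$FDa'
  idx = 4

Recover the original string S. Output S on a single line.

Answer: FadDbAF$

Derivation:
LF mapping: 3 6 7 1 0 4 2 5
Walk LF starting at row 4, prepending L[row]:
  step 1: row=4, L[4]='$', prepend. Next row=LF[4]=0
  step 2: row=0, L[0]='F', prepend. Next row=LF[0]=3
  step 3: row=3, L[3]='A', prepend. Next row=LF[3]=1
  step 4: row=1, L[1]='b', prepend. Next row=LF[1]=6
  step 5: row=6, L[6]='D', prepend. Next row=LF[6]=2
  step 6: row=2, L[2]='d', prepend. Next row=LF[2]=7
  step 7: row=7, L[7]='a', prepend. Next row=LF[7]=5
  step 8: row=5, L[5]='F', prepend. Next row=LF[5]=4
Reversed output: FadDbAF$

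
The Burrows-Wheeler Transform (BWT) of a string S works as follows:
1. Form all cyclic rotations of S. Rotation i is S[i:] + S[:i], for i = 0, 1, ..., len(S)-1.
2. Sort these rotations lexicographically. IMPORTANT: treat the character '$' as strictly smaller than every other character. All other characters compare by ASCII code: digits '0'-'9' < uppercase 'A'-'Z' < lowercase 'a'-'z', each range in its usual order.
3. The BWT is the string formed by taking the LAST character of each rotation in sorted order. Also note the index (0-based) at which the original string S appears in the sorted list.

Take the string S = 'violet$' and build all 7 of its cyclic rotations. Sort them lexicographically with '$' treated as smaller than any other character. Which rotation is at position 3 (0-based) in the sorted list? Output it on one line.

Answer: let$vio

Derivation:
All 7 rotations (rotation i = S[i:]+S[:i]):
  rot[0] = violet$
  rot[1] = iolet$v
  rot[2] = olet$vi
  rot[3] = let$vio
  rot[4] = et$viol
  rot[5] = t$viole
  rot[6] = $violet
Sorted (with $ < everything):
  sorted[0] = $violet
  sorted[1] = et$viol
  sorted[2] = iolet$v
  sorted[3] = let$vio
  sorted[4] = olet$vi
  sorted[5] = t$viole
  sorted[6] = violet$
sorted[3] = let$vio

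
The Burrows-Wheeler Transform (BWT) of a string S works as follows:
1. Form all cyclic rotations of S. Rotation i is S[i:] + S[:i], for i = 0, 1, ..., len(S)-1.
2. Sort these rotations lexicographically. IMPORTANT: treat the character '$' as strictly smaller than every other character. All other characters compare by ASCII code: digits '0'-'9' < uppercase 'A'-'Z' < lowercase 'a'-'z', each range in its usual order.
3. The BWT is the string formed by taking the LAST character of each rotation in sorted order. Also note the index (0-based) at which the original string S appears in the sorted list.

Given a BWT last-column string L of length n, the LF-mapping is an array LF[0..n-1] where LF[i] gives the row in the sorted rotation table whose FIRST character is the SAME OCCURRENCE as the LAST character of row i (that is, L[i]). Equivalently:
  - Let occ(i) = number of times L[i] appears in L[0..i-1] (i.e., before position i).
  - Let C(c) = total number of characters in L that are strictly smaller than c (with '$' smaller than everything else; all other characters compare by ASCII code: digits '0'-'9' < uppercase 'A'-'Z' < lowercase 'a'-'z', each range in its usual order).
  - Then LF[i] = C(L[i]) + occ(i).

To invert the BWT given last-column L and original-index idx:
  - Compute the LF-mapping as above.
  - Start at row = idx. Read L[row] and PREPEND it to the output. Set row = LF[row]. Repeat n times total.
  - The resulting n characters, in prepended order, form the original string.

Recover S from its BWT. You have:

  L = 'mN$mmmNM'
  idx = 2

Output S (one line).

Answer: NMmmNmm$

Derivation:
LF mapping: 4 2 0 5 6 7 3 1
Walk LF starting at row 2, prepending L[row]:
  step 1: row=2, L[2]='$', prepend. Next row=LF[2]=0
  step 2: row=0, L[0]='m', prepend. Next row=LF[0]=4
  step 3: row=4, L[4]='m', prepend. Next row=LF[4]=6
  step 4: row=6, L[6]='N', prepend. Next row=LF[6]=3
  step 5: row=3, L[3]='m', prepend. Next row=LF[3]=5
  step 6: row=5, L[5]='m', prepend. Next row=LF[5]=7
  step 7: row=7, L[7]='M', prepend. Next row=LF[7]=1
  step 8: row=1, L[1]='N', prepend. Next row=LF[1]=2
Reversed output: NMmmNmm$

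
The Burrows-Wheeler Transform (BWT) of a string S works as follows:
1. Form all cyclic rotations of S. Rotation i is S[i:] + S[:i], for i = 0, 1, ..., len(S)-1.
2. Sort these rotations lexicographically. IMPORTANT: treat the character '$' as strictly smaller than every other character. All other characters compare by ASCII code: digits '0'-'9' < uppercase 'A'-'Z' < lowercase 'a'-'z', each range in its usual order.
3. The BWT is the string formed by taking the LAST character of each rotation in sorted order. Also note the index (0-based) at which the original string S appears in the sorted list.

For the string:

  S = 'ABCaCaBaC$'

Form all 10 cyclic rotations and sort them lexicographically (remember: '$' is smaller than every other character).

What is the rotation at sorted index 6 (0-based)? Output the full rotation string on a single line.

All 10 rotations (rotation i = S[i:]+S[:i]):
  rot[0] = ABCaCaBaC$
  rot[1] = BCaCaBaC$A
  rot[2] = CaCaBaC$AB
  rot[3] = aCaBaC$ABC
  rot[4] = CaBaC$ABCa
  rot[5] = aBaC$ABCaC
  rot[6] = BaC$ABCaCa
  rot[7] = aC$ABCaCaB
  rot[8] = C$ABCaCaBa
  rot[9] = $ABCaCaBaC
Sorted (with $ < everything):
  sorted[0] = $ABCaCaBaC
  sorted[1] = ABCaCaBaC$
  sorted[2] = BCaCaBaC$A
  sorted[3] = BaC$ABCaCa
  sorted[4] = C$ABCaCaBa
  sorted[5] = CaBaC$ABCa
  sorted[6] = CaCaBaC$AB
  sorted[7] = aBaC$ABCaC
  sorted[8] = aC$ABCaCaB
  sorted[9] = aCaBaC$ABC
sorted[6] = CaCaBaC$AB

Answer: CaCaBaC$AB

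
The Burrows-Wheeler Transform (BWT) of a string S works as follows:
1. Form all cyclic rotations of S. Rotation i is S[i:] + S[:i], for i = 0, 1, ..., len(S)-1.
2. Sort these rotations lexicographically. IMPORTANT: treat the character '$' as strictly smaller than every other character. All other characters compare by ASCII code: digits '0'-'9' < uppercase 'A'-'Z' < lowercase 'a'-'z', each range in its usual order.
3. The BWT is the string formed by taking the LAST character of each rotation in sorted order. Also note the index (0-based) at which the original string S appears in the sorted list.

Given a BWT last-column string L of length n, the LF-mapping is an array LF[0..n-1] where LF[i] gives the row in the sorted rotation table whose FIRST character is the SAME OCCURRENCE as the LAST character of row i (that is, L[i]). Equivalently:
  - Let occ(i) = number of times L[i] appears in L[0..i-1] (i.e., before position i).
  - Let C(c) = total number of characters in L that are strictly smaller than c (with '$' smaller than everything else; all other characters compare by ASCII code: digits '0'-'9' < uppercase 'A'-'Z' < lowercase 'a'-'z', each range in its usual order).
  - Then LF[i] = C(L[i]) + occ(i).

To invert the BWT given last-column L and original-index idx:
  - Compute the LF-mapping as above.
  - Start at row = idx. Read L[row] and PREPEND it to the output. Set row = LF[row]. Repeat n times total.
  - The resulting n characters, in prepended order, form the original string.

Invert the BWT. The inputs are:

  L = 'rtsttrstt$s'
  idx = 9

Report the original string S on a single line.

Answer: ttsrsttstr$

Derivation:
LF mapping: 1 6 3 7 8 2 4 9 10 0 5
Walk LF starting at row 9, prepending L[row]:
  step 1: row=9, L[9]='$', prepend. Next row=LF[9]=0
  step 2: row=0, L[0]='r', prepend. Next row=LF[0]=1
  step 3: row=1, L[1]='t', prepend. Next row=LF[1]=6
  step 4: row=6, L[6]='s', prepend. Next row=LF[6]=4
  step 5: row=4, L[4]='t', prepend. Next row=LF[4]=8
  step 6: row=8, L[8]='t', prepend. Next row=LF[8]=10
  step 7: row=10, L[10]='s', prepend. Next row=LF[10]=5
  step 8: row=5, L[5]='r', prepend. Next row=LF[5]=2
  step 9: row=2, L[2]='s', prepend. Next row=LF[2]=3
  step 10: row=3, L[3]='t', prepend. Next row=LF[3]=7
  step 11: row=7, L[7]='t', prepend. Next row=LF[7]=9
Reversed output: ttsrsttstr$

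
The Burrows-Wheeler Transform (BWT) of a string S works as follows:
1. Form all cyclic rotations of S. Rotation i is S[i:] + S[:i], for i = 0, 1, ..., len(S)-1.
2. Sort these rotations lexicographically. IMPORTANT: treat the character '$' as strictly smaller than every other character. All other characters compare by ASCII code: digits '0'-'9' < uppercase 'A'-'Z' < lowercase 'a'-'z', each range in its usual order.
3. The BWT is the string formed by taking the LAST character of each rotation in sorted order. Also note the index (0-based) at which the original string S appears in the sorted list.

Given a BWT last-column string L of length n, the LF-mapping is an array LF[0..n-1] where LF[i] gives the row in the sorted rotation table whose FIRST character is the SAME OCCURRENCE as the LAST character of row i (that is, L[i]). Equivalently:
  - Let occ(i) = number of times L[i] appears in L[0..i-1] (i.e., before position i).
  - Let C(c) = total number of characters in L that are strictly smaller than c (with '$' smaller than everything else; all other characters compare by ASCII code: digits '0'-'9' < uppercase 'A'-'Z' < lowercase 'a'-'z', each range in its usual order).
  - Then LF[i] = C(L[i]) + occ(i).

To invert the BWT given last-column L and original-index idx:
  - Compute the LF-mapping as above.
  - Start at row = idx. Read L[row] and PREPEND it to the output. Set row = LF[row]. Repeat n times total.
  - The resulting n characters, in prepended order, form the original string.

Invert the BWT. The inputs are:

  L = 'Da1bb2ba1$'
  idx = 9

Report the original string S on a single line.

Answer: bab2a11bD$

Derivation:
LF mapping: 4 5 1 7 8 3 9 6 2 0
Walk LF starting at row 9, prepending L[row]:
  step 1: row=9, L[9]='$', prepend. Next row=LF[9]=0
  step 2: row=0, L[0]='D', prepend. Next row=LF[0]=4
  step 3: row=4, L[4]='b', prepend. Next row=LF[4]=8
  step 4: row=8, L[8]='1', prepend. Next row=LF[8]=2
  step 5: row=2, L[2]='1', prepend. Next row=LF[2]=1
  step 6: row=1, L[1]='a', prepend. Next row=LF[1]=5
  step 7: row=5, L[5]='2', prepend. Next row=LF[5]=3
  step 8: row=3, L[3]='b', prepend. Next row=LF[3]=7
  step 9: row=7, L[7]='a', prepend. Next row=LF[7]=6
  step 10: row=6, L[6]='b', prepend. Next row=LF[6]=9
Reversed output: bab2a11bD$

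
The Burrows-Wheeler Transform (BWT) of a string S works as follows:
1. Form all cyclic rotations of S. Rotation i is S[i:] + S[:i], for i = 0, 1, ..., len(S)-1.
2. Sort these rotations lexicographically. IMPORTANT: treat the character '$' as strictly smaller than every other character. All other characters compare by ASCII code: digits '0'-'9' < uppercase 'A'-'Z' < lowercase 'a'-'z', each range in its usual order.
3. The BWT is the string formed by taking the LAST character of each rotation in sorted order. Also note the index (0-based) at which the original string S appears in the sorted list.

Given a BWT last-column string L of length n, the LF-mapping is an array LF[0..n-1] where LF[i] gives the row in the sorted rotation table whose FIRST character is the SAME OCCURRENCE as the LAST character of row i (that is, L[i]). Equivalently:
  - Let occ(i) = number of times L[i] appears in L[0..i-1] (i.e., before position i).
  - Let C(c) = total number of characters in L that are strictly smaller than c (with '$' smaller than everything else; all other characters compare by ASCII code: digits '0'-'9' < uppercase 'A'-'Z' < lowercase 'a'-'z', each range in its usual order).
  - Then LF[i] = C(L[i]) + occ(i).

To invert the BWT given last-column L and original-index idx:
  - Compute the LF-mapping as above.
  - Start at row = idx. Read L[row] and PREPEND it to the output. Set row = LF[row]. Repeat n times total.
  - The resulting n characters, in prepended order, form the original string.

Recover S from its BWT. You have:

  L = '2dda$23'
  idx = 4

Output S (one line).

Answer: a3d2d2$

Derivation:
LF mapping: 1 5 6 4 0 2 3
Walk LF starting at row 4, prepending L[row]:
  step 1: row=4, L[4]='$', prepend. Next row=LF[4]=0
  step 2: row=0, L[0]='2', prepend. Next row=LF[0]=1
  step 3: row=1, L[1]='d', prepend. Next row=LF[1]=5
  step 4: row=5, L[5]='2', prepend. Next row=LF[5]=2
  step 5: row=2, L[2]='d', prepend. Next row=LF[2]=6
  step 6: row=6, L[6]='3', prepend. Next row=LF[6]=3
  step 7: row=3, L[3]='a', prepend. Next row=LF[3]=4
Reversed output: a3d2d2$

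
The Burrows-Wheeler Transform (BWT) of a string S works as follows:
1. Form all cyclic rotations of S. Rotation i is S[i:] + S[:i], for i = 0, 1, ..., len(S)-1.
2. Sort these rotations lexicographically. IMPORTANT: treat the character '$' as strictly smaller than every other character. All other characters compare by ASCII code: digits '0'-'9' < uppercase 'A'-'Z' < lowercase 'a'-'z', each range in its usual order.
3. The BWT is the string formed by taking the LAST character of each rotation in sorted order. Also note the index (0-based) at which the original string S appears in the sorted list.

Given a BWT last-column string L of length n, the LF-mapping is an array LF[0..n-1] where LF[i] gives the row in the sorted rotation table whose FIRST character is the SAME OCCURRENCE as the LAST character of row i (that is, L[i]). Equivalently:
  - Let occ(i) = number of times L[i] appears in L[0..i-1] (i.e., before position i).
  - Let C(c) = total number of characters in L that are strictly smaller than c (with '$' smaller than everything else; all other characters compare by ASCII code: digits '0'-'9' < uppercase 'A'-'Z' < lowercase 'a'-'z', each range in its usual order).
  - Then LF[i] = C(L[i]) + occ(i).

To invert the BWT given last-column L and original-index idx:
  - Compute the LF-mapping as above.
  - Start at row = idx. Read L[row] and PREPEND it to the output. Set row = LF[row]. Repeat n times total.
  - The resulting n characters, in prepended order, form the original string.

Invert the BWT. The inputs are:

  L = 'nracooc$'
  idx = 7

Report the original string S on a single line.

Answer: raccoon$

Derivation:
LF mapping: 4 7 1 2 5 6 3 0
Walk LF starting at row 7, prepending L[row]:
  step 1: row=7, L[7]='$', prepend. Next row=LF[7]=0
  step 2: row=0, L[0]='n', prepend. Next row=LF[0]=4
  step 3: row=4, L[4]='o', prepend. Next row=LF[4]=5
  step 4: row=5, L[5]='o', prepend. Next row=LF[5]=6
  step 5: row=6, L[6]='c', prepend. Next row=LF[6]=3
  step 6: row=3, L[3]='c', prepend. Next row=LF[3]=2
  step 7: row=2, L[2]='a', prepend. Next row=LF[2]=1
  step 8: row=1, L[1]='r', prepend. Next row=LF[1]=7
Reversed output: raccoon$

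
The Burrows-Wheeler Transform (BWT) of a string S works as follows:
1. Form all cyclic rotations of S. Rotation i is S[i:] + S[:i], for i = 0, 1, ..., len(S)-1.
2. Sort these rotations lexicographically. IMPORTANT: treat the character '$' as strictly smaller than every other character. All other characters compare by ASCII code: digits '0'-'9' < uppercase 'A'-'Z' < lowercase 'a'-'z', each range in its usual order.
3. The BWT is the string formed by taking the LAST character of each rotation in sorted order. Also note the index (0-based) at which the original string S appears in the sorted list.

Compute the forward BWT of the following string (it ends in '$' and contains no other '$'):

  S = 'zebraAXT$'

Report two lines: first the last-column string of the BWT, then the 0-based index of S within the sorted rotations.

All 9 rotations (rotation i = S[i:]+S[:i]):
  rot[0] = zebraAXT$
  rot[1] = ebraAXT$z
  rot[2] = braAXT$ze
  rot[3] = raAXT$zeb
  rot[4] = aAXT$zebr
  rot[5] = AXT$zebra
  rot[6] = XT$zebraA
  rot[7] = T$zebraAX
  rot[8] = $zebraAXT
Sorted (with $ < everything):
  sorted[0] = $zebraAXT  (last char: 'T')
  sorted[1] = AXT$zebra  (last char: 'a')
  sorted[2] = T$zebraAX  (last char: 'X')
  sorted[3] = XT$zebraA  (last char: 'A')
  sorted[4] = aAXT$zebr  (last char: 'r')
  sorted[5] = braAXT$ze  (last char: 'e')
  sorted[6] = ebraAXT$z  (last char: 'z')
  sorted[7] = raAXT$zeb  (last char: 'b')
  sorted[8] = zebraAXT$  (last char: '$')
Last column: TaXArezb$
Original string S is at sorted index 8

Answer: TaXArezb$
8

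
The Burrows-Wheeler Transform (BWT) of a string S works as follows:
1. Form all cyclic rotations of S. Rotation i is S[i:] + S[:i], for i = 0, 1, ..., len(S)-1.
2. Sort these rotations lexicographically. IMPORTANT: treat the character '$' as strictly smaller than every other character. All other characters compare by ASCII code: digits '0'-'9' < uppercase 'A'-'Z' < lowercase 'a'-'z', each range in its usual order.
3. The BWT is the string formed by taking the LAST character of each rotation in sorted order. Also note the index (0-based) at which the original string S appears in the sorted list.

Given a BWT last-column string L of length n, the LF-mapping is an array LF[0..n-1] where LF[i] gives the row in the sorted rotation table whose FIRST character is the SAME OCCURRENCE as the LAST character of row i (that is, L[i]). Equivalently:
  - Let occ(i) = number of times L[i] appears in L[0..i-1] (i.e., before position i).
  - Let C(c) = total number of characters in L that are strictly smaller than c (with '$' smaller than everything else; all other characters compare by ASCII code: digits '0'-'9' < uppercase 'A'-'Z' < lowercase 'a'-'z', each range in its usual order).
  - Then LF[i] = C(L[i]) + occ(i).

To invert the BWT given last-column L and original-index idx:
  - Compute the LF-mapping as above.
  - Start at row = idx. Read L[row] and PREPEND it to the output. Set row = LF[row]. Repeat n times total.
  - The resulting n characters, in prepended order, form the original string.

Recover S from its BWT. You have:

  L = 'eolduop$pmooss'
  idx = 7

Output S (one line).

Answer: opossumpoodle$

Derivation:
LF mapping: 2 5 3 1 13 6 9 0 10 4 7 8 11 12
Walk LF starting at row 7, prepending L[row]:
  step 1: row=7, L[7]='$', prepend. Next row=LF[7]=0
  step 2: row=0, L[0]='e', prepend. Next row=LF[0]=2
  step 3: row=2, L[2]='l', prepend. Next row=LF[2]=3
  step 4: row=3, L[3]='d', prepend. Next row=LF[3]=1
  step 5: row=1, L[1]='o', prepend. Next row=LF[1]=5
  step 6: row=5, L[5]='o', prepend. Next row=LF[5]=6
  step 7: row=6, L[6]='p', prepend. Next row=LF[6]=9
  step 8: row=9, L[9]='m', prepend. Next row=LF[9]=4
  step 9: row=4, L[4]='u', prepend. Next row=LF[4]=13
  step 10: row=13, L[13]='s', prepend. Next row=LF[13]=12
  step 11: row=12, L[12]='s', prepend. Next row=LF[12]=11
  step 12: row=11, L[11]='o', prepend. Next row=LF[11]=8
  step 13: row=8, L[8]='p', prepend. Next row=LF[8]=10
  step 14: row=10, L[10]='o', prepend. Next row=LF[10]=7
Reversed output: opossumpoodle$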